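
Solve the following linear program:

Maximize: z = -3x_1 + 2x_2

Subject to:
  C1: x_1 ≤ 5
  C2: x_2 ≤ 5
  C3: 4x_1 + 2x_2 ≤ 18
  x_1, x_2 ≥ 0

Evaluate the objective at each vertex of the feasible region:
  z(0, 0) = 0
  z(4.5, 0) = -13.5
  z(2, 5) = 4
  z(0, 5) = 10  ←
The maximum is at x_1 = 0, x_2 = 5.

x_1 = 0, x_2 = 5, z = 10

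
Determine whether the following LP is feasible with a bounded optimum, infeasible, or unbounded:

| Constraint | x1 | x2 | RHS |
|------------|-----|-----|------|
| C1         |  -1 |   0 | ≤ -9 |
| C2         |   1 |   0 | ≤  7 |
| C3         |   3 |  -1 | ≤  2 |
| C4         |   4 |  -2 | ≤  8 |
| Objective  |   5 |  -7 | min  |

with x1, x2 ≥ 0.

Infeasible (no feasible solution exists)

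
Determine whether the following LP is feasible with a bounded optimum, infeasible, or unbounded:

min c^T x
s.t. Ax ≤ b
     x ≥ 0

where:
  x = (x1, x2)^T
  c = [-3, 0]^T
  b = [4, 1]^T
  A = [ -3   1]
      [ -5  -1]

Unbounded (objective can decrease without bound)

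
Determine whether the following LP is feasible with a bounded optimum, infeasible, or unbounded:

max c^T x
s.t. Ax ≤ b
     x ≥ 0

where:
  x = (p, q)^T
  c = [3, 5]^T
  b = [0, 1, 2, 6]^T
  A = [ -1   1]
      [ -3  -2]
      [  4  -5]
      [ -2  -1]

Unbounded (objective can increase without bound)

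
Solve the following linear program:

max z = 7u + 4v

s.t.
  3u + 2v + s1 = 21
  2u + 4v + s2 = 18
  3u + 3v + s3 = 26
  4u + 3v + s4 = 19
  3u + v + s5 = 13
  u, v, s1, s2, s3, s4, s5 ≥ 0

Evaluate the objective at each vertex of the feasible region:
  z(0, 0) = 0
  z(4.333, 0) = 30.33
  z(4, 1) = 32  ←
  z(2.2, 3.4) = 29
  z(0, 4.5) = 18
The maximum is at u = 4, v = 1.

u = 4, v = 1, z = 32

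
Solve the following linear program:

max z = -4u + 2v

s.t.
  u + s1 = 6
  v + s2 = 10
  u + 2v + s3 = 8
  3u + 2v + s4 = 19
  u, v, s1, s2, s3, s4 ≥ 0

Evaluate the objective at each vertex of the feasible region:
  z(0, 0) = 0
  z(6, 0) = -24
  z(6, 0.5) = -23
  z(5.5, 1.25) = -19.5
  z(0, 4) = 8  ←
The maximum is at u = 0, v = 4.

u = 0, v = 4, z = 8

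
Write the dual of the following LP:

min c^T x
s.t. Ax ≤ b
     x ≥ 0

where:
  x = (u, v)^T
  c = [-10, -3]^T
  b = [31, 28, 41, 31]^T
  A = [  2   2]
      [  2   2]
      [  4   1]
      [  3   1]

Primal min cᵀx s.t. Ax ≤ b, x ≥ 0  →  Dual max −bᵀy s.t. Aᵀy ≥ −c, y ≥ 0.

Maximize: z = -31y1 - 28y2 - 41y3 - 31y4

Subject to:
  2y1 + 2y2 + 4y3 + 3y4 ≥ 10
  2y1 + 2y2 + y3 + y4 ≥ 3
  y1, y2, y3, y4 ≥ 0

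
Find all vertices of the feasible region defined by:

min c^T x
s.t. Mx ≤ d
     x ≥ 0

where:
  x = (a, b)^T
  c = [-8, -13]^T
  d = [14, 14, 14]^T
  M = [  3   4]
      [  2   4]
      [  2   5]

(0, 0), (4.667, 0), (2, 2), (0, 2.8)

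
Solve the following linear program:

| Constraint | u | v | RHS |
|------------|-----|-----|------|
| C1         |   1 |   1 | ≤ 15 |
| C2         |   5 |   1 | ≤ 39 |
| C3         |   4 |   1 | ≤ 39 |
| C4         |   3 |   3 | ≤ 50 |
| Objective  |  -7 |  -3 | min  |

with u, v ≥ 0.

Evaluate the objective at each vertex of the feasible region:
  z(0, 0) = 0
  z(7.8, 0) = -54.6
  z(6, 9) = -69  ←
  z(0, 15) = -45
The minimum is at u = 6, v = 9.

u = 6, v = 9, z = -69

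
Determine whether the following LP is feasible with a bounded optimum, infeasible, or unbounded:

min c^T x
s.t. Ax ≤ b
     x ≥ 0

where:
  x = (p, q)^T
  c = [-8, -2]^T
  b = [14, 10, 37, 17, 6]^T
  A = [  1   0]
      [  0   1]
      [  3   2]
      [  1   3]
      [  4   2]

Feasible with a bounded optimal solution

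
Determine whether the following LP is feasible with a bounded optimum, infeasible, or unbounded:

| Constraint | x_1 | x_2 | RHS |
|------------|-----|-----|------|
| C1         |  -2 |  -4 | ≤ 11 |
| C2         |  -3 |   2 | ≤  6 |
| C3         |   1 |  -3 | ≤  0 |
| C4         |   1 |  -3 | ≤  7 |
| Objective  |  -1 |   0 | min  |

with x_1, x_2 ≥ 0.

Unbounded (objective can decrease without bound)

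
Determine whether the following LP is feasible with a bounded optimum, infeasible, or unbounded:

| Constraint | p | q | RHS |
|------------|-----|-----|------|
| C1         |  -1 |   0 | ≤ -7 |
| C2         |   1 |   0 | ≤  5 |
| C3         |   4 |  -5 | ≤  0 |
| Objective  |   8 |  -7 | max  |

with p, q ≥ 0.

Infeasible (no feasible solution exists)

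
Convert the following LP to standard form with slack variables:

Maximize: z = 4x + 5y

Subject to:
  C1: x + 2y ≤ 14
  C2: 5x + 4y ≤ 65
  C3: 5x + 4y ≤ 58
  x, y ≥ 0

max z = 4x + 5y

s.t.
  x + 2y + s1 = 14
  5x + 4y + s2 = 65
  5x + 4y + s3 = 58
  x, y, s1, s2, s3 ≥ 0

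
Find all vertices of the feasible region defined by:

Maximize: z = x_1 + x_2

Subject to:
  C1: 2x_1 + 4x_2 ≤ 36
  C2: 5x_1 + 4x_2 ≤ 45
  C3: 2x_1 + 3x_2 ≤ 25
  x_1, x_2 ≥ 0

(0, 0), (9, 0), (5, 5), (0, 8.333)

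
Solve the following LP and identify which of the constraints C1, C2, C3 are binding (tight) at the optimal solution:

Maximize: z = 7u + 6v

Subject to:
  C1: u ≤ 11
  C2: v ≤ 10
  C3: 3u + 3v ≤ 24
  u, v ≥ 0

At u = 8, v = 0, compute slack b - a·x for each constraint:
  C1: 11 − 8 = 3  (slack)
  C2: 10 − 0 = 10  (slack)
  C3: 24 − 24 = 0  (binding)

Optimal: u = 8, v = 0
Binding: C3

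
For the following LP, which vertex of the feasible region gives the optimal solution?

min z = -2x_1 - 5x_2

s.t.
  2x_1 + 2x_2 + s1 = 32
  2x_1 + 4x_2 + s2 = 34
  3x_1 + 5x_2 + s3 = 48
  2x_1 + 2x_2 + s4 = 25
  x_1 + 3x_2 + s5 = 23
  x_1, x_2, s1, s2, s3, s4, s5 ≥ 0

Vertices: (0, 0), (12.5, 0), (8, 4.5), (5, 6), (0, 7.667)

Evaluate the objective at each vertex of the feasible region:
  z(0, 0) = 0
  z(12.5, 0) = -25
  z(8, 4.5) = -38.5
  z(5, 6) = -40  ←
  z(0, 7.667) = -38.33
The minimum is at x_1 = 5, x_2 = 6.

(5, 6)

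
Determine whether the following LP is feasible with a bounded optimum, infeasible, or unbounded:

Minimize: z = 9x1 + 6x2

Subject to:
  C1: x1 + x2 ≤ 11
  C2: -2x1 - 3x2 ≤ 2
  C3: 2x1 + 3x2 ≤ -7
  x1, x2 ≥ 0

Infeasible (no feasible solution exists)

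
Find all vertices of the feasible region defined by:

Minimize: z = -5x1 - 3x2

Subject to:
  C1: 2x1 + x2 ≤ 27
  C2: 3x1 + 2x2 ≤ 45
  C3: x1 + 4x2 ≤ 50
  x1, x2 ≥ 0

(0, 0), (13.5, 0), (9, 9), (8, 10.5), (0, 12.5)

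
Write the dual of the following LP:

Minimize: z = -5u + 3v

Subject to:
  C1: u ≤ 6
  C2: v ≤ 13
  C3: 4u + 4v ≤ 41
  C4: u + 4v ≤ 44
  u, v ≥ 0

Primal min cᵀx s.t. Ax ≤ b, x ≥ 0  →  Dual max −bᵀy s.t. Aᵀy ≥ −c, y ≥ 0.

Maximize: z = -6y1 - 13y2 - 41y3 - 44y4

Subject to:
  y1 + 4y3 + y4 ≥ 5
  y2 + 4y3 + 4y4 ≥ -3
  y1, y2, y3, y4 ≥ 0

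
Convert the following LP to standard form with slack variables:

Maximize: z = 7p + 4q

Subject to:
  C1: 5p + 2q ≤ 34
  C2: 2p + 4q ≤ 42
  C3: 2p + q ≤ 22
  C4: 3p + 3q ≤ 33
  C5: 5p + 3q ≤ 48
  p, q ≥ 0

max z = 7p + 4q

s.t.
  5p + 2q + s1 = 34
  2p + 4q + s2 = 42
  2p + q + s3 = 22
  3p + 3q + s4 = 33
  5p + 3q + s5 = 48
  p, q, s1, s2, s3, s4, s5 ≥ 0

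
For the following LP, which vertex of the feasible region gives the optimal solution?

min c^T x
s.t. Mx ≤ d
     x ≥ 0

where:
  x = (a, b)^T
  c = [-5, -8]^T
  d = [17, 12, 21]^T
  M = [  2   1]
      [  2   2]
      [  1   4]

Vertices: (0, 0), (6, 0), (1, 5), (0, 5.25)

Evaluate the objective at each vertex of the feasible region:
  z(0, 0) = 0
  z(6, 0) = -30
  z(1, 5) = -45  ←
  z(0, 5.25) = -42
The minimum is at a = 1, b = 5.

(1, 5)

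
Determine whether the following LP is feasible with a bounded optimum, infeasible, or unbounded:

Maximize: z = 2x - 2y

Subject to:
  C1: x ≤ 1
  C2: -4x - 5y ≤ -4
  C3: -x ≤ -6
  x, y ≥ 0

Infeasible (no feasible solution exists)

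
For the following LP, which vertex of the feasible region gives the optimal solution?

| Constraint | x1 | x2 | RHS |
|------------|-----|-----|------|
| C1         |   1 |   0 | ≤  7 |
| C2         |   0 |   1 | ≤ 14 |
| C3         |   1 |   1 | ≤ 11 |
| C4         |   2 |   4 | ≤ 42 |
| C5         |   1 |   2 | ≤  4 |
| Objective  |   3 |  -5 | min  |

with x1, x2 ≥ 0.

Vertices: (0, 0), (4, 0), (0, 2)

Evaluate the objective at each vertex of the feasible region:
  z(0, 0) = 0
  z(4, 0) = 12
  z(0, 2) = -10  ←
The minimum is at x1 = 0, x2 = 2.

(0, 2)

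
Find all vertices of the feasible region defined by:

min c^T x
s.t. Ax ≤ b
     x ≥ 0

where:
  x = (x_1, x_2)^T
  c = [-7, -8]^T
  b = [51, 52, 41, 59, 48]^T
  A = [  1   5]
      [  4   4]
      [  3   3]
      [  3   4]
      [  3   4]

(0, 0), (13, 0), (4, 9), (3.273, 9.545), (0, 10.2)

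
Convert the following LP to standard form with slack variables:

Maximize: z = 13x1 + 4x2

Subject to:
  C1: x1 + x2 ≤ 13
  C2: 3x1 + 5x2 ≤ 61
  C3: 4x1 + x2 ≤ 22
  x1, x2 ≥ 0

max z = 13x1 + 4x2

s.t.
  x1 + x2 + s1 = 13
  3x1 + 5x2 + s2 = 61
  4x1 + x2 + s3 = 22
  x1, x2, s1, s2, s3 ≥ 0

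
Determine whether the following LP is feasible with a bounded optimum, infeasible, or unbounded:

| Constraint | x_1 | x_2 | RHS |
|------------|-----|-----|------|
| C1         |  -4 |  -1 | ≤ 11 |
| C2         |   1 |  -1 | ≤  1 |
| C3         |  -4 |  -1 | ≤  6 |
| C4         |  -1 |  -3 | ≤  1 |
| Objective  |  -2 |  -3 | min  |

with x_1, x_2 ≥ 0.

Unbounded (objective can decrease without bound)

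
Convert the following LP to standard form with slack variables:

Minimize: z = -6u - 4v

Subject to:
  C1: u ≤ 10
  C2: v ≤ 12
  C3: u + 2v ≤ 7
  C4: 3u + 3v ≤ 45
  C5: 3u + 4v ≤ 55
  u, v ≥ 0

min z = -6u - 4v

s.t.
  u + s1 = 10
  v + s2 = 12
  u + 2v + s3 = 7
  3u + 3v + s4 = 45
  3u + 4v + s5 = 55
  u, v, s1, s2, s3, s4, s5 ≥ 0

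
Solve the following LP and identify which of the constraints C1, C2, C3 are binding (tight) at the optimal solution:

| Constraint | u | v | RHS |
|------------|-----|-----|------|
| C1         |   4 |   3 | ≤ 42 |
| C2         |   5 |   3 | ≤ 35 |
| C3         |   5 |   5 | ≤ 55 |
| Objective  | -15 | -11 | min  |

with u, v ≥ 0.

At u = 1, v = 10, compute slack b - a·x for each constraint:
  C1: 42 − 34 = 8  (slack)
  C2: 35 − 35 = 0  (binding)
  C3: 55 − 55 = 0  (binding)

Optimal: u = 1, v = 10
Binding: C2, C3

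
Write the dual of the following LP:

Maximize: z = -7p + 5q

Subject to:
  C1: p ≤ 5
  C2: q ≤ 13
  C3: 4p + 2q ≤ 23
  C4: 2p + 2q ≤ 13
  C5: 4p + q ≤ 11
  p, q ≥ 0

Primal max cᵀx s.t. Ax ≤ b, x ≥ 0  →  Dual min bᵀy s.t. Aᵀy ≥ c, y ≥ 0.

Minimize: z = 5y1 + 13y2 + 23y3 + 13y4 + 11y5

Subject to:
  y1 + 4y3 + 2y4 + 4y5 ≥ -7
  y2 + 2y3 + 2y4 + y5 ≥ 5
  y1, y2, y3, y4, y5 ≥ 0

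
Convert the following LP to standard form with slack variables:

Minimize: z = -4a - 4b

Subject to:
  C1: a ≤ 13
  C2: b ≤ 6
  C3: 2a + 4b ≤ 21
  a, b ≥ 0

min z = -4a - 4b

s.t.
  a + s1 = 13
  b + s2 = 6
  2a + 4b + s3 = 21
  a, b, s1, s2, s3 ≥ 0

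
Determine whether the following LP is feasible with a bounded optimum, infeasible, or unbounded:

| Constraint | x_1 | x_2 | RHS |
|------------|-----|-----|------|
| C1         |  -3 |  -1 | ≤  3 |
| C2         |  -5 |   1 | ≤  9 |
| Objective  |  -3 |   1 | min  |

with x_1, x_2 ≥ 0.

Unbounded (objective can decrease without bound)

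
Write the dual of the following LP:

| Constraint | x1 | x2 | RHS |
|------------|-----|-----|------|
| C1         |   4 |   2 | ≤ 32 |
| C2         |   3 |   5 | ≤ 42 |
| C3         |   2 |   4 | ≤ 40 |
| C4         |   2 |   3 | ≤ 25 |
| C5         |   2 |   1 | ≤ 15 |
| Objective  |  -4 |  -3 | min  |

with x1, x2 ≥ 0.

Primal min cᵀx s.t. Ax ≤ b, x ≥ 0  →  Dual max −bᵀy s.t. Aᵀy ≥ −c, y ≥ 0.

Maximize: z = -32y1 - 42y2 - 40y3 - 25y4 - 15y5

Subject to:
  4y1 + 3y2 + 2y3 + 2y4 + 2y5 ≥ 4
  2y1 + 5y2 + 4y3 + 3y4 + y5 ≥ 3
  y1, y2, y3, y4, y5 ≥ 0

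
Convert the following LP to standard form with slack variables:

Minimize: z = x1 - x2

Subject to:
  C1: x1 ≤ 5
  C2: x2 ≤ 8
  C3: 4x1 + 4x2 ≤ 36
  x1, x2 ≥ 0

min z = x1 - x2

s.t.
  x1 + s1 = 5
  x2 + s2 = 8
  4x1 + 4x2 + s3 = 36
  x1, x2, s1, s2, s3 ≥ 0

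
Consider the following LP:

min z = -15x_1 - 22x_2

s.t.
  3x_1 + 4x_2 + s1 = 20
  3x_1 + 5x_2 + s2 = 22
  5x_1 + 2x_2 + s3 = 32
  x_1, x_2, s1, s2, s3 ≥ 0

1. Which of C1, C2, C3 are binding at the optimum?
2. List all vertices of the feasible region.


1. C1, C2
2. (0, 0), (6.4, 0), (6.286, 0.2857), (4, 2), (0, 4.4)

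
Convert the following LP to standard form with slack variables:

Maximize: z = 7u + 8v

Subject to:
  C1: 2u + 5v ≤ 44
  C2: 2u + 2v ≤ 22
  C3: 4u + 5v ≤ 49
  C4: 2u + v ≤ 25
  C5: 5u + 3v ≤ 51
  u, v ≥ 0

max z = 7u + 8v

s.t.
  2u + 5v + s1 = 44
  2u + 2v + s2 = 22
  4u + 5v + s3 = 49
  2u + v + s4 = 25
  5u + 3v + s5 = 51
  u, v, s1, s2, s3, s4, s5 ≥ 0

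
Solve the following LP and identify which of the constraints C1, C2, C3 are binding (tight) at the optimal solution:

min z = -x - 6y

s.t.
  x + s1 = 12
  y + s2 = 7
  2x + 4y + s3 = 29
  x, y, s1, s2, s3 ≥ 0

At x = 0.5, y = 7, compute slack b - a·x for each constraint:
  C1: 12 − 0.5 = 11.5  (slack)
  C2: 7 − 7 = 0  (binding)
  C3: 29 − 29 = 0  (binding)

Optimal: x = 0.5, y = 7
Binding: C2, C3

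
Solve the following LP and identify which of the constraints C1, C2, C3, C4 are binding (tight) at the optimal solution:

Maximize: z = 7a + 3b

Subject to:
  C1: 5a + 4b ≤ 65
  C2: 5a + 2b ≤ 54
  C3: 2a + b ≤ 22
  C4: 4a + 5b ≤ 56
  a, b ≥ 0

At a = 10, b = 2, compute slack b - a·x for each constraint:
  C1: 65 − 58 = 7  (slack)
  C2: 54 − 54 = 0  (binding)
  C3: 22 − 22 = 0  (binding)
  C4: 56 − 50 = 6  (slack)

Optimal: a = 10, b = 2
Binding: C2, C3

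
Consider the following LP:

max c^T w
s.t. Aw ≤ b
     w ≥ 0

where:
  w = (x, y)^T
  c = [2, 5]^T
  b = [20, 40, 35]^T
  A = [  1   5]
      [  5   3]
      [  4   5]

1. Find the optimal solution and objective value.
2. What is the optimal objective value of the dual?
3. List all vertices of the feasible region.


1. x = 5, y = 3, z = 25
2. 25
3. (0, 0), (8, 0), (7.308, 1.154), (5, 3), (0, 4)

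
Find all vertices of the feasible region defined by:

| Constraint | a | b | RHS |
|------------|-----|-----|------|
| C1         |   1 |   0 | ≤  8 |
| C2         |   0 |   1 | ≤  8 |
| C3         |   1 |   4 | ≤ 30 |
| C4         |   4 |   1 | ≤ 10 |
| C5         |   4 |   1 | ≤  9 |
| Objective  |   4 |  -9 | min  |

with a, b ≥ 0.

(0, 0), (2.25, 0), (0.4, 7.4), (0, 7.5)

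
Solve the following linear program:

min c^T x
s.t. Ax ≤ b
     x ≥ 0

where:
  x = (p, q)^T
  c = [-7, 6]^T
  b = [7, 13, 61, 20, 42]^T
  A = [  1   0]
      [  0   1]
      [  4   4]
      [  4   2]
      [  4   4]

Evaluate the objective at each vertex of the feasible region:
  z(0, 0) = 0
  z(5, 0) = -35  ←
  z(0, 10) = 60
The minimum is at p = 5, q = 0.

p = 5, q = 0, z = -35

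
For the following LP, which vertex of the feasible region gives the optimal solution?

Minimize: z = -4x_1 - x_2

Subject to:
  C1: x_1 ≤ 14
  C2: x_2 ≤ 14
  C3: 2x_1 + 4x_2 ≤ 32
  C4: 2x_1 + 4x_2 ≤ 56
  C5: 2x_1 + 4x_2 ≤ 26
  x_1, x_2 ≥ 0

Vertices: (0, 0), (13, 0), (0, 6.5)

Evaluate the objective at each vertex of the feasible region:
  z(0, 0) = 0
  z(13, 0) = -52  ←
  z(0, 6.5) = -6.5
The minimum is at x_1 = 13, x_2 = 0.

(13, 0)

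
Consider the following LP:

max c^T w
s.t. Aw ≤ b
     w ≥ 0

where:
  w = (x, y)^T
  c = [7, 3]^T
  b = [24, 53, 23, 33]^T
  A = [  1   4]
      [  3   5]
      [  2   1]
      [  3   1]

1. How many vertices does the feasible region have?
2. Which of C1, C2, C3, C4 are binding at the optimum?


1. 5
2. C3, C4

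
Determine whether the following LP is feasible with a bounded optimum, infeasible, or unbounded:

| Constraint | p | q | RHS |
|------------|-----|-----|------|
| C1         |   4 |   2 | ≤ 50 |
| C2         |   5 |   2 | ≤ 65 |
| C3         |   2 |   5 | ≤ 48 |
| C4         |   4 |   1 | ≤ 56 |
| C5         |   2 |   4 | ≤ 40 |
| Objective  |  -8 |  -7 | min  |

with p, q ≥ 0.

Feasible with a bounded optimal solution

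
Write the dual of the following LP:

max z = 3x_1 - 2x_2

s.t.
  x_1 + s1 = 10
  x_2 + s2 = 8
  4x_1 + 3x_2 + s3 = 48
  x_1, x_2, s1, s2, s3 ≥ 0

Primal max cᵀx s.t. Ax ≤ b, x ≥ 0  →  Dual min bᵀy s.t. Aᵀy ≥ c, y ≥ 0.

Minimize: z = 10y1 + 8y2 + 48y3

Subject to:
  y1 + 4y3 ≥ 3
  y2 + 3y3 ≥ -2
  y1, y2, y3 ≥ 0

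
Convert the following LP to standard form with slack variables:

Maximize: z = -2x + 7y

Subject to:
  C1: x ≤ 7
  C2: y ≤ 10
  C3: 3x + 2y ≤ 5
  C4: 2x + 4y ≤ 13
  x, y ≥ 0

max z = -2x + 7y

s.t.
  x + s1 = 7
  y + s2 = 10
  3x + 2y + s3 = 5
  2x + 4y + s4 = 13
  x, y, s1, s2, s3, s4 ≥ 0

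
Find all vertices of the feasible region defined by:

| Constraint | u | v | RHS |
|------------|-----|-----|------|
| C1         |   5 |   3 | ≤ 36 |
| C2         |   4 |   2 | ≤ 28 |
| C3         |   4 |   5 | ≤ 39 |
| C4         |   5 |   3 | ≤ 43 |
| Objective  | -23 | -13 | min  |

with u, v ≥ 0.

(0, 0), (7, 0), (6, 2), (4.846, 3.923), (0, 7.8)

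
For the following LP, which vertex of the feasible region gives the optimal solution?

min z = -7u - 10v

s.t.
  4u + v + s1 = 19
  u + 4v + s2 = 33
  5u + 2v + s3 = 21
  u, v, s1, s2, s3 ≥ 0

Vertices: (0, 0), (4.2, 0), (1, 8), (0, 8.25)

Evaluate the objective at each vertex of the feasible region:
  z(0, 0) = 0
  z(4.2, 0) = -29.4
  z(1, 8) = -87  ←
  z(0, 8.25) = -82.5
The minimum is at u = 1, v = 8.

(1, 8)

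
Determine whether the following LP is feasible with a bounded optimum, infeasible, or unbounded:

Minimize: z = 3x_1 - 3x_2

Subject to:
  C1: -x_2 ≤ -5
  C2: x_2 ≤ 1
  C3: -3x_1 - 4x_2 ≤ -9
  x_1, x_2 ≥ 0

Infeasible (no feasible solution exists)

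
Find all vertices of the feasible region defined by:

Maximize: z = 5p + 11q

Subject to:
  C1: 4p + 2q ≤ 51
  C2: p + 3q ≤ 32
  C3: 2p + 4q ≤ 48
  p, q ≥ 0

(0, 0), (12.75, 0), (9, 7.5), (8, 8), (0, 10.67)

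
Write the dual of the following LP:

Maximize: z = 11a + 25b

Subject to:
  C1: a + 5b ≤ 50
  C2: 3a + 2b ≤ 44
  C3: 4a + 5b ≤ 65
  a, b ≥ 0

Primal max cᵀx s.t. Ax ≤ b, x ≥ 0  →  Dual min bᵀy s.t. Aᵀy ≥ c, y ≥ 0.

Minimize: z = 50y1 + 44y2 + 65y3

Subject to:
  y1 + 3y2 + 4y3 ≥ 11
  5y1 + 2y2 + 5y3 ≥ 25
  y1, y2, y3 ≥ 0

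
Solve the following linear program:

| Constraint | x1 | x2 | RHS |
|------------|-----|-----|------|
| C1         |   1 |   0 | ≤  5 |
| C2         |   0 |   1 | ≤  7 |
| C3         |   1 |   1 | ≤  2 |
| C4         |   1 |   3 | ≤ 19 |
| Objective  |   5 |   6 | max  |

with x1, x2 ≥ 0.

Evaluate the objective at each vertex of the feasible region:
  z(0, 0) = 0
  z(2, 0) = 10
  z(0, 2) = 12  ←
The maximum is at x1 = 0, x2 = 2.

x1 = 0, x2 = 2, z = 12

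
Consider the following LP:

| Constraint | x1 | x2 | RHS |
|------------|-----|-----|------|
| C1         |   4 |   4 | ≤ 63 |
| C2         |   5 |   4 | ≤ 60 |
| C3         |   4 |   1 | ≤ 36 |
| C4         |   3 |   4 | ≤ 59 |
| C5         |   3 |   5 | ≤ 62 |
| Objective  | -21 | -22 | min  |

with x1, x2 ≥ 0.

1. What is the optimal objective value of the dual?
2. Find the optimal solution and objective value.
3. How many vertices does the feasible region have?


1. -304
2. x1 = 4, x2 = 10, z = -304
3. 5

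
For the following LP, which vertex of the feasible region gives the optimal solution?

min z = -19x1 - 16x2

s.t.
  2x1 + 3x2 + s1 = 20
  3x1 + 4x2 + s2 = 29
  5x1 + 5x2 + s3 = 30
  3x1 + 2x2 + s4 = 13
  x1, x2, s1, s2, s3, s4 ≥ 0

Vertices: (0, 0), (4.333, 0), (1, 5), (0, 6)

Evaluate the objective at each vertex of the feasible region:
  z(0, 0) = 0
  z(4.333, 0) = -82.33
  z(1, 5) = -99  ←
  z(0, 6) = -96
The minimum is at x1 = 1, x2 = 5.

(1, 5)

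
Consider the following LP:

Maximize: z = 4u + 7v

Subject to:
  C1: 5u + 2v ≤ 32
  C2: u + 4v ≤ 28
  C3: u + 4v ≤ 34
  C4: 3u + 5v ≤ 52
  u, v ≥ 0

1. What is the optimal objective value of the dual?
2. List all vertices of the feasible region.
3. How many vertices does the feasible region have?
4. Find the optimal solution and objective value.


1. 58
2. (0, 0), (6.4, 0), (4, 6), (0, 7)
3. 4
4. u = 4, v = 6, z = 58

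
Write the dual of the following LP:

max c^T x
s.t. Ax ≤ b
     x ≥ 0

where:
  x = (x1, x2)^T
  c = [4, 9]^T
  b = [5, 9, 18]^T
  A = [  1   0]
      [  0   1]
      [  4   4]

Primal max cᵀx s.t. Ax ≤ b, x ≥ 0  →  Dual min bᵀy s.t. Aᵀy ≥ c, y ≥ 0.

Minimize: z = 5y1 + 9y2 + 18y3

Subject to:
  y1 + 4y3 ≥ 4
  y2 + 4y3 ≥ 9
  y1, y2, y3 ≥ 0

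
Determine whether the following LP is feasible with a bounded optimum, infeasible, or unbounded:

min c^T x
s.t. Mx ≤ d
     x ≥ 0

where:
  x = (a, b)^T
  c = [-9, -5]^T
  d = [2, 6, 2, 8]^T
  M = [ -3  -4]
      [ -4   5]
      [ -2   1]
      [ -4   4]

Unbounded (objective can decrease without bound)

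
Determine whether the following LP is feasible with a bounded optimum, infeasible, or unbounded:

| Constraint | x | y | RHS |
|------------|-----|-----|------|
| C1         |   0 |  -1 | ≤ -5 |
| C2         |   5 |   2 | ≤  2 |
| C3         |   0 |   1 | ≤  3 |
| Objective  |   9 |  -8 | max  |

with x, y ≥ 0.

Infeasible (no feasible solution exists)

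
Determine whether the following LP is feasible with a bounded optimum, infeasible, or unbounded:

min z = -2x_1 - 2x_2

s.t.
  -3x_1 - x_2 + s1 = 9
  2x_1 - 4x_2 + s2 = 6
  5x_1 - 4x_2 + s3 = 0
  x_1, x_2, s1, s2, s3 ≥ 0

Unbounded (objective can decrease without bound)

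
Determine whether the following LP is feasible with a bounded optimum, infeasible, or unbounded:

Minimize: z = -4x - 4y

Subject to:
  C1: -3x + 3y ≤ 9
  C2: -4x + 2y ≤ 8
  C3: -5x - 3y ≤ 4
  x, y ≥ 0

Unbounded (objective can decrease without bound)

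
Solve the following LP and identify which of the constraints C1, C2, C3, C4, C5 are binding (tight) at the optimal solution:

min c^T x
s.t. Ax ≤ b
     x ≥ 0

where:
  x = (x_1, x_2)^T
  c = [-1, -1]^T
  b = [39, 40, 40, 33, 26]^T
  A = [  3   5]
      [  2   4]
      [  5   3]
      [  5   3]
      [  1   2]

At x_1 = 3, x_2 = 6, compute slack b - a·x for each constraint:
  C1: 39 − 39 = 0  (binding)
  C2: 40 − 30 = 10  (slack)
  C3: 40 − 33 = 7  (slack)
  C4: 33 − 33 = 0  (binding)
  C5: 26 − 15 = 11  (slack)

Optimal: x_1 = 3, x_2 = 6
Binding: C1, C4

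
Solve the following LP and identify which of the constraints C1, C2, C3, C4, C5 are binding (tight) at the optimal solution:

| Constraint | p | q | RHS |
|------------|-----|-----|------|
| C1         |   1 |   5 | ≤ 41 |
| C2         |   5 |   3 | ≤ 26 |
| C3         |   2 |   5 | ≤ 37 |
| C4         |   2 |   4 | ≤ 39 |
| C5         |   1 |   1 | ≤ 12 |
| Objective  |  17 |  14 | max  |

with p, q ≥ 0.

At p = 1, q = 7, compute slack b - a·x for each constraint:
  C1: 41 − 36 = 5  (slack)
  C2: 26 − 26 = 0  (binding)
  C3: 37 − 37 = 0  (binding)
  C4: 39 − 30 = 9  (slack)
  C5: 12 − 8 = 4  (slack)

Optimal: p = 1, q = 7
Binding: C2, C3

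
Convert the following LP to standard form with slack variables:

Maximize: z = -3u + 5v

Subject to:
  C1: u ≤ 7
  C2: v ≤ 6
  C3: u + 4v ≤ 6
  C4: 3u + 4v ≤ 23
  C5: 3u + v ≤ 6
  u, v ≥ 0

max z = -3u + 5v

s.t.
  u + s1 = 7
  v + s2 = 6
  u + 4v + s3 = 6
  3u + 4v + s4 = 23
  3u + v + s5 = 6
  u, v, s1, s2, s3, s4, s5 ≥ 0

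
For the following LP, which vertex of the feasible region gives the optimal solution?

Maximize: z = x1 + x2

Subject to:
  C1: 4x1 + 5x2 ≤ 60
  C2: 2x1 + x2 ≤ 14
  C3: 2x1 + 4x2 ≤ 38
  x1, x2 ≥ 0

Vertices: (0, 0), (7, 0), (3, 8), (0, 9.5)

Evaluate the objective at each vertex of the feasible region:
  z(0, 0) = 0
  z(7, 0) = 7
  z(3, 8) = 11  ←
  z(0, 9.5) = 9.5
The maximum is at x1 = 3, x2 = 8.

(3, 8)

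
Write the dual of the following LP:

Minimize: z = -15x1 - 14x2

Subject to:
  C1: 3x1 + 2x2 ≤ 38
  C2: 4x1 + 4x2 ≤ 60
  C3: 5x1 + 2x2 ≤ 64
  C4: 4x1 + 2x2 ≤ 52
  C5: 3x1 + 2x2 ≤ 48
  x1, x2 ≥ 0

Primal min cᵀx s.t. Ax ≤ b, x ≥ 0  →  Dual max −bᵀy s.t. Aᵀy ≥ −c, y ≥ 0.

Maximize: z = -38y1 - 60y2 - 64y3 - 52y4 - 48y5

Subject to:
  3y1 + 4y2 + 5y3 + 4y4 + 3y5 ≥ 15
  2y1 + 4y2 + 2y3 + 2y4 + 2y5 ≥ 14
  y1, y2, y3, y4, y5 ≥ 0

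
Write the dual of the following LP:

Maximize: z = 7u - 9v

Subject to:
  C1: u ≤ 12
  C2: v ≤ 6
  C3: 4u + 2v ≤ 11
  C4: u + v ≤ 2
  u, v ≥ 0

Primal max cᵀx s.t. Ax ≤ b, x ≥ 0  →  Dual min bᵀy s.t. Aᵀy ≥ c, y ≥ 0.

Minimize: z = 12y1 + 6y2 + 11y3 + 2y4

Subject to:
  y1 + 4y3 + y4 ≥ 7
  y2 + 2y3 + y4 ≥ -9
  y1, y2, y3, y4 ≥ 0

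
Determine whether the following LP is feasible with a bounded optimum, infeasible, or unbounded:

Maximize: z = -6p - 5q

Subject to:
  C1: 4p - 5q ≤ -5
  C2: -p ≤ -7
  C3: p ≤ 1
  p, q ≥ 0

Infeasible (no feasible solution exists)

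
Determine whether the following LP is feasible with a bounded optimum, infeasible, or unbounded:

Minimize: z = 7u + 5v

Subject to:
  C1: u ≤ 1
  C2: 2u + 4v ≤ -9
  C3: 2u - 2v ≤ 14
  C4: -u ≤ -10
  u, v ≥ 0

Infeasible (no feasible solution exists)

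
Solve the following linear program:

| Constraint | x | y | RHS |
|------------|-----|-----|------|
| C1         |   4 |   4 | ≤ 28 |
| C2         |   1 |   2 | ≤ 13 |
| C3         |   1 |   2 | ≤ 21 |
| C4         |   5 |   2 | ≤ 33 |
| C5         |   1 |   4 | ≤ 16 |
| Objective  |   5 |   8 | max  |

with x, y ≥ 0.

Evaluate the objective at each vertex of the feasible region:
  z(0, 0) = 0
  z(6.6, 0) = 33
  z(6.333, 0.6667) = 37
  z(4, 3) = 44  ←
  z(0, 4) = 32
The maximum is at x = 4, y = 3.

x = 4, y = 3, z = 44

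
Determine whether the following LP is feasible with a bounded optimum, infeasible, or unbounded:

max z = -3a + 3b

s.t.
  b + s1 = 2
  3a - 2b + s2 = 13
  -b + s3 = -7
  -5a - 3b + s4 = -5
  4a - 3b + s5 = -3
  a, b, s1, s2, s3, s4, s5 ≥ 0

Infeasible (no feasible solution exists)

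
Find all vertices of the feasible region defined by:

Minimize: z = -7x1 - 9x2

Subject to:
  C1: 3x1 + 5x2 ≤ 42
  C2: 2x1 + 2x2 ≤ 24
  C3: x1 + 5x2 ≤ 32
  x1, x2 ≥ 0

(0, 0), (12, 0), (9, 3), (5, 5.4), (0, 6.4)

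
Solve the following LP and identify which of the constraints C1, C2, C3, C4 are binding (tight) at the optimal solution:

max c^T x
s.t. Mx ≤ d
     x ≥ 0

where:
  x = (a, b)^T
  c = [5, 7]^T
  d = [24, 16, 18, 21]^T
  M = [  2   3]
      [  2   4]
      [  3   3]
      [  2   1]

At a = 4, b = 2, compute slack b - a·x for each constraint:
  C1: 24 − 14 = 10  (slack)
  C2: 16 − 16 = 0  (binding)
  C3: 18 − 18 = 0  (binding)
  C4: 21 − 10 = 11  (slack)

Optimal: a = 4, b = 2
Binding: C2, C3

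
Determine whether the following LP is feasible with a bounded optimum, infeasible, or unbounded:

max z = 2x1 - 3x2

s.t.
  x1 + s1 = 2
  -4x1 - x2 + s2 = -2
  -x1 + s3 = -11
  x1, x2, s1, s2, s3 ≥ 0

Infeasible (no feasible solution exists)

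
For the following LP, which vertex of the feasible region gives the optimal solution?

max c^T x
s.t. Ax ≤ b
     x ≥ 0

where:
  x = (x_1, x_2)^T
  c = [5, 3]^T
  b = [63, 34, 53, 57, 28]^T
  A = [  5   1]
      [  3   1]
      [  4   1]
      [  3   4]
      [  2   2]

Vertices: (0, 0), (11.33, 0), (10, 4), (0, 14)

Evaluate the objective at each vertex of the feasible region:
  z(0, 0) = 0
  z(11.33, 0) = 56.67
  z(10, 4) = 62  ←
  z(0, 14) = 42
The maximum is at x_1 = 10, x_2 = 4.

(10, 4)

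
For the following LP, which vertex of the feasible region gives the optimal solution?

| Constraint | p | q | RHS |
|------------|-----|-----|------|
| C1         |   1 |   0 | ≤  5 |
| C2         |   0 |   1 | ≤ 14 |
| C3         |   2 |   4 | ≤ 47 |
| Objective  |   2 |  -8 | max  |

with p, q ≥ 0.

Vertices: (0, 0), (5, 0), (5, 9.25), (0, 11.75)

Evaluate the objective at each vertex of the feasible region:
  z(0, 0) = 0
  z(5, 0) = 10  ←
  z(5, 9.25) = -64
  z(0, 11.75) = -94
The maximum is at p = 5, q = 0.

(5, 0)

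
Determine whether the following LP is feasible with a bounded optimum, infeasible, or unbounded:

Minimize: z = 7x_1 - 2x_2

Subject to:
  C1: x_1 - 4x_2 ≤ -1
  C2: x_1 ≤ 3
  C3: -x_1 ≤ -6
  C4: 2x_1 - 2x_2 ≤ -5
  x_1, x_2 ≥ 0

Infeasible (no feasible solution exists)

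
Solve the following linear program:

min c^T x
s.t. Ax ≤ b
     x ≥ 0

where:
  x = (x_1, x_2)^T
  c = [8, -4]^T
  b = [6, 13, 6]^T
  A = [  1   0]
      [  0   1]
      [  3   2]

Evaluate the objective at each vertex of the feasible region:
  z(0, 0) = 0
  z(2, 0) = 16
  z(0, 3) = -12  ←
The minimum is at x_1 = 0, x_2 = 3.

x_1 = 0, x_2 = 3, z = -12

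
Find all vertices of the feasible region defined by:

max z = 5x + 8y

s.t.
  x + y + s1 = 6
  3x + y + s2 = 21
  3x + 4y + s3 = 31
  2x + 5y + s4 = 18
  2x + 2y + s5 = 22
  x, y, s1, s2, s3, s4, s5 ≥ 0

(0, 0), (6, 0), (4, 2), (0, 3.6)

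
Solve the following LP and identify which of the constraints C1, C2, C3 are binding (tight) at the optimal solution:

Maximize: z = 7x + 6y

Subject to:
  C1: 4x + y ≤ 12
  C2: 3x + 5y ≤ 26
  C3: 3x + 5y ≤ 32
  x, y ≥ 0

At x = 2, y = 4, compute slack b - a·x for each constraint:
  C1: 12 − 12 = 0  (binding)
  C2: 26 − 26 = 0  (binding)
  C3: 32 − 26 = 6  (slack)

Optimal: x = 2, y = 4
Binding: C1, C2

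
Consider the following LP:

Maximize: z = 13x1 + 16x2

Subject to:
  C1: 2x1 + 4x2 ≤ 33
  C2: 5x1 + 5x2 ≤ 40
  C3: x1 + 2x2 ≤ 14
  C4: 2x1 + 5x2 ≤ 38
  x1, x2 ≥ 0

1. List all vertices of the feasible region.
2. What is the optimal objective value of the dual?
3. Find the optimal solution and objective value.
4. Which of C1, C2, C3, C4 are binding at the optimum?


1. (0, 0), (8, 0), (2, 6), (0, 7)
2. 122
3. x1 = 2, x2 = 6, z = 122
4. C2, C3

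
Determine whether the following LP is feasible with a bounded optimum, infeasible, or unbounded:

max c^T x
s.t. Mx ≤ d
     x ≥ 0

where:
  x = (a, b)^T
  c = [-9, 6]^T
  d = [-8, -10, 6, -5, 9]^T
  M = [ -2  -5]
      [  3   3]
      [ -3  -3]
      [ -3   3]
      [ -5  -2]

Infeasible (no feasible solution exists)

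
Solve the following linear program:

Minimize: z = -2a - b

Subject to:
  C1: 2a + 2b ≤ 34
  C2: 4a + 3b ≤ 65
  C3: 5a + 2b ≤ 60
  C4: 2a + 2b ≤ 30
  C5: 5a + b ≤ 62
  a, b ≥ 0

Evaluate the objective at each vertex of the feasible region:
  z(0, 0) = 0
  z(12, 0) = -24
  z(10, 5) = -25  ←
  z(0, 15) = -15
The minimum is at a = 10, b = 5.

a = 10, b = 5, z = -25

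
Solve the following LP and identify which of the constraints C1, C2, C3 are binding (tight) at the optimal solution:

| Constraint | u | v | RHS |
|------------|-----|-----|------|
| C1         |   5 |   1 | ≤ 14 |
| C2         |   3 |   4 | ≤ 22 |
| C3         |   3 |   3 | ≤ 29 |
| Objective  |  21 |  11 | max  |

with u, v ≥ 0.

At u = 2, v = 4, compute slack b - a·x for each constraint:
  C1: 14 − 14 = 0  (binding)
  C2: 22 − 22 = 0  (binding)
  C3: 29 − 18 = 11  (slack)

Optimal: u = 2, v = 4
Binding: C1, C2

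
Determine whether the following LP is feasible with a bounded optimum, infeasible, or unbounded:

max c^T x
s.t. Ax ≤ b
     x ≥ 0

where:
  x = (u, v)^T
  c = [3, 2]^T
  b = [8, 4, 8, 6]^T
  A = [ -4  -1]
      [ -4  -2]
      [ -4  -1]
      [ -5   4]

Unbounded (objective can increase without bound)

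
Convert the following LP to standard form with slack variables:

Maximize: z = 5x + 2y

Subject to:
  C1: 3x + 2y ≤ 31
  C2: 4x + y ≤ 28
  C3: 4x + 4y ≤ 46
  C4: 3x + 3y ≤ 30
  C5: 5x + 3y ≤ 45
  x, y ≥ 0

max z = 5x + 2y

s.t.
  3x + 2y + s1 = 31
  4x + y + s2 = 28
  4x + 4y + s3 = 46
  3x + 3y + s4 = 30
  5x + 3y + s5 = 45
  x, y, s1, s2, s3, s4, s5 ≥ 0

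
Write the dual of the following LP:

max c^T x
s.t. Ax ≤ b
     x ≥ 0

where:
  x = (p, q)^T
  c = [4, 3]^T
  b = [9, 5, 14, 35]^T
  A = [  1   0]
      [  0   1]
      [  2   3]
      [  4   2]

Primal max cᵀx s.t. Ax ≤ b, x ≥ 0  →  Dual min bᵀy s.t. Aᵀy ≥ c, y ≥ 0.

Minimize: z = 9y1 + 5y2 + 14y3 + 35y4

Subject to:
  y1 + 2y3 + 4y4 ≥ 4
  y2 + 3y3 + 2y4 ≥ 3
  y1, y2, y3, y4 ≥ 0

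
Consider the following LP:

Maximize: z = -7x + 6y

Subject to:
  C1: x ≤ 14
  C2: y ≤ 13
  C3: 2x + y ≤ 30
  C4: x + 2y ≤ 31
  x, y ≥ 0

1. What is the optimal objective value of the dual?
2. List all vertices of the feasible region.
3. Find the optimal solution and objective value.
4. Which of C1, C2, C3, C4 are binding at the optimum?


1. 78
2. (0, 0), (14, 0), (14, 2), (9.667, 10.67), (5, 13), (0, 13)
3. x = 0, y = 13, z = 78
4. C2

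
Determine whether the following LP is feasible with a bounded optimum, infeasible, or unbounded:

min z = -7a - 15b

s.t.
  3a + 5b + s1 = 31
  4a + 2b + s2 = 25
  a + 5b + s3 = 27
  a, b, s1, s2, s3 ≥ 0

Feasible with a bounded optimal solution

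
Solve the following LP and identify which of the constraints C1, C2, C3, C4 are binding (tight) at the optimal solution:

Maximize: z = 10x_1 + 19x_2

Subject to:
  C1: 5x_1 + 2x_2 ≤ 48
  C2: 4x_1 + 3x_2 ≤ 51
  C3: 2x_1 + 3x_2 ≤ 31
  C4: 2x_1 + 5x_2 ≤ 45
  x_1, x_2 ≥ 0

At x_1 = 5, x_2 = 7, compute slack b - a·x for each constraint:
  C1: 48 − 39 = 9  (slack)
  C2: 51 − 41 = 10  (slack)
  C3: 31 − 31 = 0  (binding)
  C4: 45 − 45 = 0  (binding)

Optimal: x_1 = 5, x_2 = 7
Binding: C3, C4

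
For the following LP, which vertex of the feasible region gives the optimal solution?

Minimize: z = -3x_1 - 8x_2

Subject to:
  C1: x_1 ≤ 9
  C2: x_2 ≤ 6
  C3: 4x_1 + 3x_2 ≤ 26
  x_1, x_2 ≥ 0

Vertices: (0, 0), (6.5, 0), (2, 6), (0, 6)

Evaluate the objective at each vertex of the feasible region:
  z(0, 0) = 0
  z(6.5, 0) = -19.5
  z(2, 6) = -54  ←
  z(0, 6) = -48
The minimum is at x_1 = 2, x_2 = 6.

(2, 6)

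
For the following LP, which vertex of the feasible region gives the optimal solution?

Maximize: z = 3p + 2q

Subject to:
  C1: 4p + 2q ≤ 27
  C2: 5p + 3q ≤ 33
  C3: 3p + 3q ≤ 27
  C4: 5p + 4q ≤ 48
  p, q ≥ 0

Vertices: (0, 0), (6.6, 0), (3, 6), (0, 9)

Evaluate the objective at each vertex of the feasible region:
  z(0, 0) = 0
  z(6.6, 0) = 19.8
  z(3, 6) = 21  ←
  z(0, 9) = 18
The maximum is at p = 3, q = 6.

(3, 6)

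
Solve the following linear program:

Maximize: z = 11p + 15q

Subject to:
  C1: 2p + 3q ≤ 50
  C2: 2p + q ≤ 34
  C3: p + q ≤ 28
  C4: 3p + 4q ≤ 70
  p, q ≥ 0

Evaluate the objective at each vertex of the feasible region:
  z(0, 0) = 0
  z(17, 0) = 187
  z(13.2, 7.6) = 259.2
  z(10, 10) = 260  ←
  z(0, 16.67) = 250
The maximum is at p = 10, q = 10.

p = 10, q = 10, z = 260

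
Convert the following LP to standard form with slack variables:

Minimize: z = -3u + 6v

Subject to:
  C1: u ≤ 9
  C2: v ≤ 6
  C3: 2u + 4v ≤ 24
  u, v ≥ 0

min z = -3u + 6v

s.t.
  u + s1 = 9
  v + s2 = 6
  2u + 4v + s3 = 24
  u, v, s1, s2, s3 ≥ 0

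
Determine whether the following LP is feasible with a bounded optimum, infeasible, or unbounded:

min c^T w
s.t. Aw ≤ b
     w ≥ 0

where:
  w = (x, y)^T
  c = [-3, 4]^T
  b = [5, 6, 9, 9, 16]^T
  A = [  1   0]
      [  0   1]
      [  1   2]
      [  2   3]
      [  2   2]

Feasible with a bounded optimal solution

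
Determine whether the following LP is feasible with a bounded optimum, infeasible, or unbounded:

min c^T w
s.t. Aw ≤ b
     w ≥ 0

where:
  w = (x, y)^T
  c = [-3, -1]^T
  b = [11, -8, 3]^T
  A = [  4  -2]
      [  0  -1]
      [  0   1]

Infeasible (no feasible solution exists)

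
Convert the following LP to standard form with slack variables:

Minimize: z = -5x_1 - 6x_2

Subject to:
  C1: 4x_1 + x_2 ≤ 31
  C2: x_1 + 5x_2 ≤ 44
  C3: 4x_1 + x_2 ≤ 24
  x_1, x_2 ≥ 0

min z = -5x_1 - 6x_2

s.t.
  4x_1 + x_2 + s1 = 31
  x_1 + 5x_2 + s2 = 44
  4x_1 + x_2 + s3 = 24
  x_1, x_2, s1, s2, s3 ≥ 0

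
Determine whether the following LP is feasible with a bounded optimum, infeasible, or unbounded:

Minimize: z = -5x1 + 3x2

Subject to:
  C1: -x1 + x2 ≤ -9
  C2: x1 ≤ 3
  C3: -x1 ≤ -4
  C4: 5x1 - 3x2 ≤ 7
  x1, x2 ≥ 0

Infeasible (no feasible solution exists)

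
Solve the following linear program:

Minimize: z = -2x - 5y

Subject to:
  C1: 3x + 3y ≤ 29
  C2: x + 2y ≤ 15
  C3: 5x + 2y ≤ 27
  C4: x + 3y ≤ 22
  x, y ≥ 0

Evaluate the objective at each vertex of the feasible region:
  z(0, 0) = 0
  z(5.4, 0) = -10.8
  z(3, 6) = -36
  z(1, 7) = -37  ←
  z(0, 7.333) = -36.67
The minimum is at x = 1, y = 7.

x = 1, y = 7, z = -37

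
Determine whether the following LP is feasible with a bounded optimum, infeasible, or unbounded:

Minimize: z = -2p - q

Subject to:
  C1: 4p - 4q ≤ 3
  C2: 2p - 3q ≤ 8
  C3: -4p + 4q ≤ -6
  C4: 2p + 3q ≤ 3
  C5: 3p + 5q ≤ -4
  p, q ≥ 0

Infeasible (no feasible solution exists)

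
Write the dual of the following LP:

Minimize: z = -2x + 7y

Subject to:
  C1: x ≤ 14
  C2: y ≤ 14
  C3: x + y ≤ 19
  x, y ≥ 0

Primal min cᵀx s.t. Ax ≤ b, x ≥ 0  →  Dual max −bᵀy s.t. Aᵀy ≥ −c, y ≥ 0.

Maximize: z = -14y1 - 14y2 - 19y3

Subject to:
  y1 + y3 ≥ 2
  y2 + y3 ≥ -7
  y1, y2, y3 ≥ 0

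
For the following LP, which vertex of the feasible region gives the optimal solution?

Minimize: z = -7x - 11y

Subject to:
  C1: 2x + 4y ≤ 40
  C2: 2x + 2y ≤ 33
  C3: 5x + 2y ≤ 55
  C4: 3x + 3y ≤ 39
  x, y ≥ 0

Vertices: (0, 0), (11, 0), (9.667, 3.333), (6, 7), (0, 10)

Evaluate the objective at each vertex of the feasible region:
  z(0, 0) = 0
  z(11, 0) = -77
  z(9.667, 3.333) = -104.3
  z(6, 7) = -119  ←
  z(0, 10) = -110
The minimum is at x = 6, y = 7.

(6, 7)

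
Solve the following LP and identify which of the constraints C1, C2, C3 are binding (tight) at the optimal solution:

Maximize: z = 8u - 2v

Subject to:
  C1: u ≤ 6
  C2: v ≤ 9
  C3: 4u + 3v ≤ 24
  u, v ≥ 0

At u = 6, v = 0, compute slack b - a·x for each constraint:
  C1: 6 − 6 = 0  (binding)
  C2: 9 − 0 = 9  (slack)
  C3: 24 − 24 = 0  (binding)

Optimal: u = 6, v = 0
Binding: C1, C3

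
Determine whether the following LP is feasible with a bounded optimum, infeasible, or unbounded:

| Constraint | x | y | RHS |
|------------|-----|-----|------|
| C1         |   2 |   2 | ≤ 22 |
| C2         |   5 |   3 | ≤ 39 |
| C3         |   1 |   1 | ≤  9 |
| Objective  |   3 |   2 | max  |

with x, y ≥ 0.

Feasible with a bounded optimal solution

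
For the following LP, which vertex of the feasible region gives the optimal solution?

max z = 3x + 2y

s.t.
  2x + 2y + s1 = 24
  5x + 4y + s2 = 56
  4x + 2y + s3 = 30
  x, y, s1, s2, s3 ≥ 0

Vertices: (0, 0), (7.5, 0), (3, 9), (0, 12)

Evaluate the objective at each vertex of the feasible region:
  z(0, 0) = 0
  z(7.5, 0) = 22.5
  z(3, 9) = 27  ←
  z(0, 12) = 24
The maximum is at x = 3, y = 9.

(3, 9)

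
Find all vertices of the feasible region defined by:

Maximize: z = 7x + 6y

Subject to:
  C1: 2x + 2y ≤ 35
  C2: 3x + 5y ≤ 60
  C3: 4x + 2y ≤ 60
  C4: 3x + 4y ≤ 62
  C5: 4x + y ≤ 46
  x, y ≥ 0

(0, 0), (11.5, 0), (10, 6), (0, 12)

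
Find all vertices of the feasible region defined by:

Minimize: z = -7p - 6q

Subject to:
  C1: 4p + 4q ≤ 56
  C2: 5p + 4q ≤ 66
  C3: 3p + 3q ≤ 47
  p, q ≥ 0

(0, 0), (13.2, 0), (10, 4), (0, 14)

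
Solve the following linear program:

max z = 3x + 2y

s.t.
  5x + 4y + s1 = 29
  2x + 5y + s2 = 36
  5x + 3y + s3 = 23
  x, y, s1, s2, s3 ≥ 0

Evaluate the objective at each vertex of the feasible region:
  z(0, 0) = 0
  z(4.6, 0) = 13.8
  z(1, 6) = 15  ←
  z(0.05882, 7.176) = 14.53
  z(0, 7.2) = 14.4
The maximum is at x = 1, y = 6.

x = 1, y = 6, z = 15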